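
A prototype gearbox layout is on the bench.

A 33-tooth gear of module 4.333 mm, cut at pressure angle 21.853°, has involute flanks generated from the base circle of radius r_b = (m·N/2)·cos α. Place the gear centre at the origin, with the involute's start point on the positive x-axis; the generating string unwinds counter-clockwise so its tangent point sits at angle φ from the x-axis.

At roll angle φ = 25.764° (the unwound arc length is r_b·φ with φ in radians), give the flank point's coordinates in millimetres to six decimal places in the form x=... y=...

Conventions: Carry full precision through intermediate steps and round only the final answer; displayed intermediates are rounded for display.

single-mesh involute tooth geometry (33T wheel at module 4.333)
pitch radius r_p = m·N/2 = 4.333·33/2 = 71.494500
base radius r_b = r_p·cos α = 71.494500·cos 21.853° = 66.357041
roll angle φ = 25.764° = 0.44966663 rad
x = r_b·(cos φ + φ·sin φ) = 72.730406
y = r_b·(sin φ − φ·cos φ) = 1.970747

x=72.730406 y=1.970747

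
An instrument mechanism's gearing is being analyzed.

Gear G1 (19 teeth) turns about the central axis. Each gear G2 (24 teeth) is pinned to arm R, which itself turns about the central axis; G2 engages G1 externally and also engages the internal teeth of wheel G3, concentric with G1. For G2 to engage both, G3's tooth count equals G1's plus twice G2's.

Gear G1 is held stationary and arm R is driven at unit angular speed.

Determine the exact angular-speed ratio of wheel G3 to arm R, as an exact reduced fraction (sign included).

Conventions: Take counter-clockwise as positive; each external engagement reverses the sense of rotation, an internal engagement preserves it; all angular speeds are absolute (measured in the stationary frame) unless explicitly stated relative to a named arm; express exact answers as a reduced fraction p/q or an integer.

86/67

recognized (axles ride arm R): planetary set, 19/24/67 teeth
ring teeth: 19 + 2·24 = 67
19(ω_sun−ω_arm) = −67(ω_ring−ω_arm),  ω_sun = 0, ω_arm = 1
ω_ring = 1 − (19/67)(0−1) = 86/67
ω_out/ω_in = 86/67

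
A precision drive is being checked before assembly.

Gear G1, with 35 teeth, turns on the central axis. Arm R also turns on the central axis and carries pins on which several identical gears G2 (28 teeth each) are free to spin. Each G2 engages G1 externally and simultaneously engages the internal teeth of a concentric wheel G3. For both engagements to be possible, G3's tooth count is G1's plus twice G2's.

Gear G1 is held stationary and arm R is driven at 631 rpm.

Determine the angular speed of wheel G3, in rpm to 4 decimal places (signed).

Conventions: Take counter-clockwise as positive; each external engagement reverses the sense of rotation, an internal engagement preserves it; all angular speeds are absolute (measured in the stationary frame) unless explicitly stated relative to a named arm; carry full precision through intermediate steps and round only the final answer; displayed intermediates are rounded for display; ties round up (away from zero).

+873.6923 rpm

topology: planetary set — G1 35T / G2 28T / G3 91T, arm = carrier (Willis)
normalise by the input: solve with ω_arm = 1, then scale by 631 rpm
ring teeth: 35 + 2·28 = 91
35(ω_sun−ω_arm) = −91(ω_ring−ω_arm),  ω_sun = 0, ω_arm = 1
ω_ring = 1 − (35/91)(0−1) = 18/13
scale: ω_ring = 18/13 × 631 rpm = +873.6923 rpm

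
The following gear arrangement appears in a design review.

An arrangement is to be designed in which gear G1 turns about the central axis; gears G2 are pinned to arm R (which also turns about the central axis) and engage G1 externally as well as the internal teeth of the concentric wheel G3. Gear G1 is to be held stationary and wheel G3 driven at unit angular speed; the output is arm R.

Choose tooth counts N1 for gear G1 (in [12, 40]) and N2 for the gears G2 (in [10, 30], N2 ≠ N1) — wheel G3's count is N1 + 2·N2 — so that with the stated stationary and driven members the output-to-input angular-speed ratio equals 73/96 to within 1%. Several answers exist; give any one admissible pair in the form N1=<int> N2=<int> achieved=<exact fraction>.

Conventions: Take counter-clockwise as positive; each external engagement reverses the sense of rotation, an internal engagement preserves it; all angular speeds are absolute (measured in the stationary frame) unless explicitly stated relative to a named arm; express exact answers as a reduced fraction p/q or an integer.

N1=23 N2=25 achieved=73/96

planetary set to be sized for 73/96 (Willis relation)
Willis with ω_sun = 0: ω_arm/ω_ring = N3/(N1+N3); set equal to 73/96  ⇒  N3/N1 = (73/96)/(1 − 73/96) = 73/23
N3 = N1 + 2·N2  ⇒  N2/N1 = (N3/N1 − 1)/2 = (73/23 − 1)/2 = 25/23
smallest multiple with N1 ≥ 12 and N2 ≥ 10: k = 1  ⇒  N1 = 1·23 = 23, N2 = 1·25 = 25 (N1 ≤ 40, N2 ≤ 30, N2 ≠ N1 ✓), N3 = 23 + 2·25 = 73
check: N3/(N1+N3) with N1 = 23, N3 = 73 gives 73/96; |achieved − target| = 0 ≤ 73/9600 ✓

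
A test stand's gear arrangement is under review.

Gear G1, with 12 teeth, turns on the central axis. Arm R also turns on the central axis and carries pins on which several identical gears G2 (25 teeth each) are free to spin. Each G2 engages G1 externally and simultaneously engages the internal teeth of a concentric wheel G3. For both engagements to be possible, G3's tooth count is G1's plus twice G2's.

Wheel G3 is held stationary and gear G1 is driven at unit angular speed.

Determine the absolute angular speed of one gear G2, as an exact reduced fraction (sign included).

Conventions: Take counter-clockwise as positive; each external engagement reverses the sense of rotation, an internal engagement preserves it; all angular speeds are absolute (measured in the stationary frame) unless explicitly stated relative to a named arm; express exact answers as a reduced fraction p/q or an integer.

-6/25

topology: planetary set — G1 12T / G2 25T / G3 62T, arm = carrier (Willis)
ring teeth: 12 + 2·25 = 62
12(ω_sun−ω_arm) = −62(ω_ring−ω_arm),  ω_ring = 0, ω_sun = 1
12(1−ω_arm) = −62(0−ω_arm)  ⇒  74·ω_arm = 12  ⇒  ω_arm = 6/37
sun–planet mesh: 12·(1−6/37) = −25·(ω_p−ω_arm)  ⇒  ω_p−ω_arm = -372/925
ω_p = 6/37 − 372/925 = -6/25
exact speed ratio = -6/25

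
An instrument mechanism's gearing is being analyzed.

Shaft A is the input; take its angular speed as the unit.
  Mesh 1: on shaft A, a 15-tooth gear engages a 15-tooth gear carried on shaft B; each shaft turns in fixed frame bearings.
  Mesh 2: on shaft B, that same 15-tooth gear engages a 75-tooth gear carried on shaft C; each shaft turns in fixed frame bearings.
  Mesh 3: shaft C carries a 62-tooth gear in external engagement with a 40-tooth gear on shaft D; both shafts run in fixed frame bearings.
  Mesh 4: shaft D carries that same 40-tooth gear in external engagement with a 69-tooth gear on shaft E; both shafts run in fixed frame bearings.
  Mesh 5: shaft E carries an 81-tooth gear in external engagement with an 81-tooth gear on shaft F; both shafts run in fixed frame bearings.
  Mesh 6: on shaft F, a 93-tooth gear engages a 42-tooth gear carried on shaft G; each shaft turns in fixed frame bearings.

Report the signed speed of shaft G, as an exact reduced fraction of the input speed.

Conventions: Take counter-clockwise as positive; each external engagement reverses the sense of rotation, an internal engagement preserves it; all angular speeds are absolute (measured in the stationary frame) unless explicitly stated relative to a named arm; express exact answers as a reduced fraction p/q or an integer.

6-mesh fixed-axis compound train (all bearings frame-fixed)
mesh 1 [15T→15T]: |ω|/ω_in = 1×15/15 = 1, sense flips to −
mesh 2 [15T→75T]: |ω|/ω_in = 1×15/75 = 1/5, sense flips to +
mesh 3 [62T→40T]: |ω|/ω_in = (1/5)×62/40 = 31/100, sense flips to −
mesh 4 [40T→69T]: |ω|/ω_in = (31/100)×40/69 = 62/345, sense flips to +
mesh 5 [81T→81T]: |ω|/ω_in = (62/345)×81/81 = 62/345, sense flips to −
mesh 6 [93T→42T]: |ω|/ω_in = (62/345)×93/42 = 961/2415, sense flips to +
signed output speed (× input speed) = 961/2415

961/2415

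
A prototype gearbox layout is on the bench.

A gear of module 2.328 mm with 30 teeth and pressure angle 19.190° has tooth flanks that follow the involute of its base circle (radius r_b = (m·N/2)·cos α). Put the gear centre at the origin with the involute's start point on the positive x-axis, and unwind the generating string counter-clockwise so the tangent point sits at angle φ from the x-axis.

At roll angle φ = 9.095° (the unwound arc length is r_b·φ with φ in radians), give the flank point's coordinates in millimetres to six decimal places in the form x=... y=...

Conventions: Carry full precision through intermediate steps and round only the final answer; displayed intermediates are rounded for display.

recognized (one wheel, involute flank): single-mesh tooth geometry, m = 2.328, N = 30
pitch radius r_p = m·N/2 = 2.328·30/2 = 34.920000
base radius r_b = r_p·cos α = 34.920000·cos 19.190° = 32.979627
roll angle φ = 9.095° = 0.15873770 rad
x = r_b·(cos φ + φ·sin φ) = 33.392518
y = r_b·(sin φ − φ·cos φ) = 0.043860

x=33.392518 y=0.043860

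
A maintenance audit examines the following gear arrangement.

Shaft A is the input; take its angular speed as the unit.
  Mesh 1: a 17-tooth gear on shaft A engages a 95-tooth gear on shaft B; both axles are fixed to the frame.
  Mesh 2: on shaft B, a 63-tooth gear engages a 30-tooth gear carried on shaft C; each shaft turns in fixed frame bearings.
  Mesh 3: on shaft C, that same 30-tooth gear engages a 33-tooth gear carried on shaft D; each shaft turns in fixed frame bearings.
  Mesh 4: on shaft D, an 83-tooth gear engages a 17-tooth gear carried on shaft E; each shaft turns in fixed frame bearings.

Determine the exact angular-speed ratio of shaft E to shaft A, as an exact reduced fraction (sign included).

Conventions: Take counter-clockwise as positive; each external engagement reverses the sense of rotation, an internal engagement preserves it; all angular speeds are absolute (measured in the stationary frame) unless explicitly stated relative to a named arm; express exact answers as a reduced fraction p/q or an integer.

class = fixed-axis compound train [4 meshes; 4 ratios multiply, 4 sense flips]
mesh 1 [17T→95T]: running ratio 17/95, sense −
mesh 2 [63T→30T]: running ratio 357/950, sense +
mesh 3 [30T→33T]: running ratio 357/1045, sense −
mesh 4 [83T→17T]: running ratio 1743/1045, sense +
ω_out/ω_in = 1743/1045

1743/1045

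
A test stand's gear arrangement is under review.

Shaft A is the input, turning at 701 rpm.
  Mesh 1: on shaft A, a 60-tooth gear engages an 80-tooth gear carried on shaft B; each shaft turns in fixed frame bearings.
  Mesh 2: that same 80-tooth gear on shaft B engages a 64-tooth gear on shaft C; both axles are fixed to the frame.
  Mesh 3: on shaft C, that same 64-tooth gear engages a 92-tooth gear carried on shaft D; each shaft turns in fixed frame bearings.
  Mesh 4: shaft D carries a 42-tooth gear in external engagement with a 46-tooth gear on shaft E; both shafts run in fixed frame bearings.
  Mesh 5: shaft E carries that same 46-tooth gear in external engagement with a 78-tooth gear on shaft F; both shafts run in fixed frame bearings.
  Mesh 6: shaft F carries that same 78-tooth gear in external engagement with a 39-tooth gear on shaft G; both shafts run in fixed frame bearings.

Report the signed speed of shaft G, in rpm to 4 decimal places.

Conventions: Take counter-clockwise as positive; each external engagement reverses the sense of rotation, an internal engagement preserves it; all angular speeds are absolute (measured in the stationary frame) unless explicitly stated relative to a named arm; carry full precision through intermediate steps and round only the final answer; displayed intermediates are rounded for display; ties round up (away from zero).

+492.3411 rpm

recognized (7 fixed axles, 6 meshes): fixed-axis compound train
mesh 1 [60T→80T]: ω = 701.0000×60/80 = 525.7500 rpm, sense flips to −
mesh 2 [80T→64T]: ω = 525.7500×80/64 = 657.1875 rpm, sense flips to +
mesh 3 [64T→92T]: ω = 657.1875×64/92 = 457.1739 rpm, sense flips to −
mesh 4 [42T→46T]: ω = 457.1739×42/46 = 417.4197 rpm, sense flips to +
mesh 5 [46T→78T]: ω = 417.4197×46/78 = 246.1706 rpm, sense flips to −
mesh 6 [78T→39T]: ω = 246.1706×78/39 = 492.3411 rpm, sense flips to +
signed output speed = +492.3411 rpm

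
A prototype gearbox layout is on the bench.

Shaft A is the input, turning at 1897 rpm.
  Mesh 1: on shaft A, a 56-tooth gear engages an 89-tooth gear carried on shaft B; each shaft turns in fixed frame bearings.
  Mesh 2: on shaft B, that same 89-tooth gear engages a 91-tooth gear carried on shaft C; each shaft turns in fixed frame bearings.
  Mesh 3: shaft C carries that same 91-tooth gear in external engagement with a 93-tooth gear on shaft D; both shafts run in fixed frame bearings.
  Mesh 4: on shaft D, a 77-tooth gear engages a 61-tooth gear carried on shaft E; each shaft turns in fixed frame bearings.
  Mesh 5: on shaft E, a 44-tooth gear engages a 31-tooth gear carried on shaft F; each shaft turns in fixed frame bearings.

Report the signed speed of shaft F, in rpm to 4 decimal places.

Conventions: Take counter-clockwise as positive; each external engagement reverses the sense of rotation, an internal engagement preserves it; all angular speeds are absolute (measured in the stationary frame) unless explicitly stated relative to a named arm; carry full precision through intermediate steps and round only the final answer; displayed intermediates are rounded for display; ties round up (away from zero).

class = fixed-axis compound train [5 meshes; 5 ratios multiply, 5 sense flips]
mesh 1 [56T→89T]: ω = 1897.0000×56/89 = 1193.6180 rpm, sense flips to −
mesh 2 [89T→91T]: ω = 1193.6180×89/91 = 1167.3846 rpm, sense flips to +
mesh 3 [91T→93T]: ω = 1167.3846×91/93 = 1142.2796 rpm, sense flips to −
mesh 4 [77T→61T]: ω = 1142.2796×77/61 = 1441.8939 rpm, sense flips to +
mesh 5 [44T→31T]: ω = 1441.8939×44/31 = 2046.5591 rpm, sense flips to −
signed output speed = -2046.5591 rpm

-2046.5591 rpm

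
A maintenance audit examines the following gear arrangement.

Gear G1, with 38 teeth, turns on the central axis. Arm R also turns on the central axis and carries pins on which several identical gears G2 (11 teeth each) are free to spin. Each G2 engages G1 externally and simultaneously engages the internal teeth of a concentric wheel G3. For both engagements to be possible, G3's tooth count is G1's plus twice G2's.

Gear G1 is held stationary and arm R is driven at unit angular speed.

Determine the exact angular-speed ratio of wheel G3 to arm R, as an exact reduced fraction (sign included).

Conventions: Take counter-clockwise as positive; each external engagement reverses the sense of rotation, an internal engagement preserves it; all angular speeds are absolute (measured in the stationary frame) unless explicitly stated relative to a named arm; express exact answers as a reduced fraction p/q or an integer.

topology: planetary set — G1 38T / G2 11T / G3 60T, arm = carrier (Willis)
ring teeth: 38 + 2·11 = 60
38(ω_sun−ω_arm) = −60(ω_ring−ω_arm),  ω_sun = 0, ω_arm = 1
ω_ring = 1 − (38/60)(0−1) = 49/30
ω_out/ω_in = 49/30

49/30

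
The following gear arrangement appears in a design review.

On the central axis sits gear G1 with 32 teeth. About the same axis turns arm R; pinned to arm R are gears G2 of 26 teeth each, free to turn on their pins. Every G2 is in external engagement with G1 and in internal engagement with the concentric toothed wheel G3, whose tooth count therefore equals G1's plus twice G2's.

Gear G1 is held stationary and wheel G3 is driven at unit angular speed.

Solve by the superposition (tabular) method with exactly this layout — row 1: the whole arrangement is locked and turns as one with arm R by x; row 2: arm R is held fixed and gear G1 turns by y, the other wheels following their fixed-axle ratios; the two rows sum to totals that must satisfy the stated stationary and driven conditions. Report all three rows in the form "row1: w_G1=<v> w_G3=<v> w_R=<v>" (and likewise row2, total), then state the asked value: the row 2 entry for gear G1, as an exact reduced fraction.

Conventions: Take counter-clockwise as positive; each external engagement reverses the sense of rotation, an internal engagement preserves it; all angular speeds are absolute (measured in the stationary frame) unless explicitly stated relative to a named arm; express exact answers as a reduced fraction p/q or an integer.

row1: w_G1=21/29 w_G3=21/29 w_R=21/29
row2: w_G1=-21/29 w_G3=8/29 w_R=0
total: w_G1=0 w_G3=1 w_R=21/29
asked value: -21/29

class = planetary set [G3 = 32+2·26 = 84; Willis about the carrier]
row 1 — lock + rotate with arm: ω_sun = ω_ring = ω_arm = x
row 2 — arm fixed, fixed-axis ratios: sun y, ring −(32/84)·y, arm 0
boundary: total ω_sun = x + y = 0 and total ω_ring = x − (32/84)·y = 1  ⇒  y = -21/29, x = 21/29
row 2 ring = −(32/84)·(-21/29) = 8/29
totals (row 1 + row 2): sun 21/29 + (-21/29) = 0, ring 21/29 + 8/29 = 1, arm 21/29 + 0 = 21/29
asked cell (row2, sun) = -21/29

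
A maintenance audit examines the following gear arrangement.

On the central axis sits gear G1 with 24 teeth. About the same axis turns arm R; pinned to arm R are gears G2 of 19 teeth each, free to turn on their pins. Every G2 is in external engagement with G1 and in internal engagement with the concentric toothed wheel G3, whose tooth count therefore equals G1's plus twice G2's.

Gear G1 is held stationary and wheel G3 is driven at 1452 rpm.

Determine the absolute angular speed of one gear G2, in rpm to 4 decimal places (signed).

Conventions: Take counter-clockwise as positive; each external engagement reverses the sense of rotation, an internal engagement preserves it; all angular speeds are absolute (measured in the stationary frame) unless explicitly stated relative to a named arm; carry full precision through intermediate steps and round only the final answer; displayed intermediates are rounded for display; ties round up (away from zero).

+2369.0526 rpm

class = planetary set [G3 = 24+2·19 = 62; Willis about the carrier]
normalise by the input: solve with ω_ring = 1, then scale by 1452 rpm
ring teeth: 24 + 2·19 = 62
24(ω_sun−ω_arm) = −62(ω_ring−ω_arm),  ω_sun = 0, ω_ring = 1
24(0−ω_arm) = −62(1−ω_arm)  ⇒  86·ω_arm = 62  ⇒  ω_arm = 31/43
sun–planet mesh: 24·(0−31/43) = −19·(ω_p−ω_arm)  ⇒  ω_p−ω_arm = 744/817
ω_p = 31/43 + 744/817 = 31/19
scale: ω_p = 31/19 × 1452 rpm = +2369.0526 rpm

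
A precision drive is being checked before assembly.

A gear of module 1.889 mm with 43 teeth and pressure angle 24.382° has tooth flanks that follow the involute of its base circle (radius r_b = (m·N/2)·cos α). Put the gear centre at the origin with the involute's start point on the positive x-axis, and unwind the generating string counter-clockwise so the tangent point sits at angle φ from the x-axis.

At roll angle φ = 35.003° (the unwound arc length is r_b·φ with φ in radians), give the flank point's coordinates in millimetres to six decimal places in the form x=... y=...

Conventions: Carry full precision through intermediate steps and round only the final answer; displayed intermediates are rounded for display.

x=43.263426 y=2.707886

recognized (one wheel, involute flank): single-mesh tooth geometry, m = 1.889, N = 43
pitch radius r_p = m·N/2 = 1.889·43/2 = 40.613500
base radius r_b = r_p·cos α = 40.613500·cos 24.382° = 36.991320
roll angle φ = 35.003° = 0.61091760 rad
x = r_b·(cos φ + φ·sin φ) = 43.263426
y = r_b·(sin φ − φ·cos φ) = 2.707886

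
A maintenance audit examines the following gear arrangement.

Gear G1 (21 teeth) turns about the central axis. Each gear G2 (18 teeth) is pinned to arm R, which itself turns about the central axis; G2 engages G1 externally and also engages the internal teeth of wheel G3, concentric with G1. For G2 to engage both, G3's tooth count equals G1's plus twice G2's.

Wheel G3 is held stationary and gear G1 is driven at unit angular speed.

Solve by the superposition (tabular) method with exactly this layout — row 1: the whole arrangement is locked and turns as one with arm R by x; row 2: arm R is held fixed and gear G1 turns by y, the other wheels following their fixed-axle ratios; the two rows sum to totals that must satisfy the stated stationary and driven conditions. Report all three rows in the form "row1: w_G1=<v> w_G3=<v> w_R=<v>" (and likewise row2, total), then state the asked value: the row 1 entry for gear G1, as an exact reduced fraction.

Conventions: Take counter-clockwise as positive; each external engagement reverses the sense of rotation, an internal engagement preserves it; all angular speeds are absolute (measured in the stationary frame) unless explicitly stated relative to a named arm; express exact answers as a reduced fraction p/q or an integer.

row1: w_G1=7/26 w_G3=7/26 w_R=7/26
row2: w_G1=19/26 w_G3=-7/26 w_R=0
total: w_G1=1 w_G3=0 w_R=7/26
asked value: 7/26

planetary set (21T centre, 18T on arm, 57T internal) — Willis relation
row 1 (train locked, turned with arm): all members turn x
row 2 (arm held, sun turns y): ω_ring = −(21/57)·y, ω_arm = 0
boundary: total ω_ring = x − (21/57)·y = 0 and total ω_sun = x + y = 1  ⇒  y = 19/26, x = 7/26
row 2 ring = −(21/57)·19/26 = -7/26
totals (row 1 + row 2): sun 7/26 + 19/26 = 1, ring 7/26 + (-7/26) = 0, arm 7/26 + 0 = 7/26
asked cell (row1, sun) = 7/26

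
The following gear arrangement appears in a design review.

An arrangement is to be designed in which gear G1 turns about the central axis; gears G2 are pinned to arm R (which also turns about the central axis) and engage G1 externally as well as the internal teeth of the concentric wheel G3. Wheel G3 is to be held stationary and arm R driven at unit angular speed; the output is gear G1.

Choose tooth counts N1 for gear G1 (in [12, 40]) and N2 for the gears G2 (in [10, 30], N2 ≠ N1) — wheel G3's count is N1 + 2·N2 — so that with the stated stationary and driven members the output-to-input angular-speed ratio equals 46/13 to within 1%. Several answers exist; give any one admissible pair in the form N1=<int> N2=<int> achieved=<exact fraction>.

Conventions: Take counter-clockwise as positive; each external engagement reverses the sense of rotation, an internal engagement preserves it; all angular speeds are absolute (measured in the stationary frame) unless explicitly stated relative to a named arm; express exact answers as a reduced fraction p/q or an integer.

N1=13 N2=10 achieved=46/13

design class (target 46/13): planetary set
Willis with ω_ring = 0: ω_sun/ω_arm = (N1+N3)/N1; set equal to 46/13  ⇒  N3/N1 = 46/13 − 1 = 33/13
N3 = N1 + 2·N2  ⇒  N2/N1 = (N3/N1 − 1)/2 = (33/13 − 1)/2 = 10/13
smallest multiple with N1 ≥ 12 and N2 ≥ 10: k = 1  ⇒  N1 = 1·13 = 13, N2 = 1·10 = 10 (N1 ≤ 40, N2 ≤ 30, N2 ≠ N1 ✓), N3 = 13 + 2·10 = 33
check: (N1+N3)/N1 with N1 = 13, N3 = 33 gives 46/13; |achieved − target| = 0 ≤ 23/650 ✓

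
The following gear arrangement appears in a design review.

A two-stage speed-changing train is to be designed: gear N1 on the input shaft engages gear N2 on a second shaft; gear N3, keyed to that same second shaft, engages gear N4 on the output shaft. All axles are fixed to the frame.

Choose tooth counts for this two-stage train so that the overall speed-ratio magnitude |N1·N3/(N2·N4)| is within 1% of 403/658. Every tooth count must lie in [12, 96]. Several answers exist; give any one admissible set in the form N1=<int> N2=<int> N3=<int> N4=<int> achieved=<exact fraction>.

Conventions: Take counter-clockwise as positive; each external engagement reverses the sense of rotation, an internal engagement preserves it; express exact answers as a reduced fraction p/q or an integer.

N1=13 N2=14 N3=31 N4=47 achieved=403/658

class = fixed-axis compound train [2-stage, 403/658 wanted]
target = 403/658 in lowest terms: an exact hit needs N1·N3 = k·403 and N2·N4 = k·658 for one integer k, every count in [12, 96]; additionally prefer no 1:1 stage (N1 ≠ N2, N3 ≠ N4)
k = 1: N1·N3 = 403 = 13·31, N2·N4 = 658 = 14·47
achieved = 13·31/(14·47) = 403/658; |achieved − target| = 0 ≤ 403/65800 ✓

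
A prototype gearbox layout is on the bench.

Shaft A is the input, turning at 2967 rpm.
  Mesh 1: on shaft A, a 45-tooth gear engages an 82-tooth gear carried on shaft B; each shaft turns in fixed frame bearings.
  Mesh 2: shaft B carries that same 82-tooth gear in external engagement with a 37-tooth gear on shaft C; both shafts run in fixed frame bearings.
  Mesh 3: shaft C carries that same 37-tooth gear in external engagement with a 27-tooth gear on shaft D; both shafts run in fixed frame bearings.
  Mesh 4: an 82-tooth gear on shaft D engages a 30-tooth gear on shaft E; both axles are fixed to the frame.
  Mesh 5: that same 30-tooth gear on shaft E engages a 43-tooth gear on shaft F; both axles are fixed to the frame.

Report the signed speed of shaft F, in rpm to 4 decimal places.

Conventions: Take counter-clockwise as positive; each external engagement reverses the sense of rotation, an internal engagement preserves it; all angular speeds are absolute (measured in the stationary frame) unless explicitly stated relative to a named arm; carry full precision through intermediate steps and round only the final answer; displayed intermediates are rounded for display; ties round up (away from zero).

-9430.0000 rpm

5-mesh fixed-axis compound train (all bearings frame-fixed)
mesh 1 [45T→82T]: ω = 2967.0000×45/82 = 1628.2317 rpm, sense flips to −
mesh 2 [82T→37T]: ω = 1628.2317×82/37 = 3608.5135 rpm, sense flips to +
mesh 3 [37T→27T]: ω = 3608.5135×37/27 = 4945.0000 rpm, sense flips to −
mesh 4 [82T→30T]: ω = 4945.0000×82/30 = 13516.3333 rpm, sense flips to +
mesh 5 [30T→43T]: ω = 13516.3333×30/43 = 9430.0000 rpm, sense flips to −
signed output speed = -9430.0000 rpm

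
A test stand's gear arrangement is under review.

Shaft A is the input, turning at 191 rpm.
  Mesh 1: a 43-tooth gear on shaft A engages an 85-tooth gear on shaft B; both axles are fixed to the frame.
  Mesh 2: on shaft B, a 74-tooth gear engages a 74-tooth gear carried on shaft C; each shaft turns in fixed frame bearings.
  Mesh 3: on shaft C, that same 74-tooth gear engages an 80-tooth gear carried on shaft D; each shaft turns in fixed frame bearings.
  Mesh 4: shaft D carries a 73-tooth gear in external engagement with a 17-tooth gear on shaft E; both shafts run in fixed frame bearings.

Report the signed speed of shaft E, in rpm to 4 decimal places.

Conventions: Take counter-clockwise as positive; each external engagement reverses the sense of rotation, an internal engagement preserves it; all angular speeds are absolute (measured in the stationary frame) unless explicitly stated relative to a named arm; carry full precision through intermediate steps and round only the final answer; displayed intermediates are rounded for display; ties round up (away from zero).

+383.7943 rpm

topology: fixed-axis compound train — 4 meshes, A→E
mesh 1 [43T→85T]: ω = 191.0000×43/85 = 96.6235 rpm, sense flips to −
mesh 2 [74T→74T]: ω = 96.6235×74/74 = 96.6235 rpm, sense flips to +
mesh 3 [74T→80T]: ω = 96.6235×74/80 = 89.3768 rpm, sense flips to −
mesh 4 [73T→17T]: ω = 89.3768×73/17 = 383.7943 rpm, sense flips to +
signed output speed = +383.7943 rpm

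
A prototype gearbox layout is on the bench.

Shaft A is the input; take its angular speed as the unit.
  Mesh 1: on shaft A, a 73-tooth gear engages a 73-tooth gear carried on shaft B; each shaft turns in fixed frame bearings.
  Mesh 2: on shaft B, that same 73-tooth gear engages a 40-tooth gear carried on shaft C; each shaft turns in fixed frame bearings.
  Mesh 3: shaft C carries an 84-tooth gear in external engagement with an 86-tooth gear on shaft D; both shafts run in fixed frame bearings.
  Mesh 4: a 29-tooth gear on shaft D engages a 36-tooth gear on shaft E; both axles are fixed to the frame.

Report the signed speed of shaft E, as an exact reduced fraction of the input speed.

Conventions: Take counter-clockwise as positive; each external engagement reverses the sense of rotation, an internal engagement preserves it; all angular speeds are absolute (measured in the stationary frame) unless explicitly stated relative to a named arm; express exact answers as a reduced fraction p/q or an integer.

14819/10320

4-mesh fixed-axis compound train (all bearings frame-fixed)
mesh 1 [73T→73T]: |ω|/ω_in = 1×73/73 = 1, sense flips to −
mesh 2 [73T→40T]: |ω|/ω_in = 1×73/40 = 73/40, sense flips to +
mesh 3 [84T→86T]: |ω|/ω_in = (73/40)×84/86 = 1533/860, sense flips to −
mesh 4 [29T→36T]: |ω|/ω_in = (1533/860)×29/36 = 14819/10320, sense flips to +
signed output speed (× input speed) = 14819/10320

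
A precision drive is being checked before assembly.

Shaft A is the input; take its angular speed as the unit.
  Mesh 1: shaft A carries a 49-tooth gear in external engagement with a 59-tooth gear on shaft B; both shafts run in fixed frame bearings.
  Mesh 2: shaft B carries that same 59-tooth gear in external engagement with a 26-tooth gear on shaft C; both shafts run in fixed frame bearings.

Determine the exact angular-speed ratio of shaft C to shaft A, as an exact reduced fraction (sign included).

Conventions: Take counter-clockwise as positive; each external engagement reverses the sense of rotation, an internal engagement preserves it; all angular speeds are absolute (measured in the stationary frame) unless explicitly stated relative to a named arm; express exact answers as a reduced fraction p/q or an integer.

49/26

class = fixed-axis compound train [2 meshes; 2 ratios multiply, 2 sense flips]
mesh 1 [49T→59T]: running ratio 49/59, sense −
mesh 2 [59T→26T]: running ratio 49/26, sense +
ω_out/ω_in = 49/26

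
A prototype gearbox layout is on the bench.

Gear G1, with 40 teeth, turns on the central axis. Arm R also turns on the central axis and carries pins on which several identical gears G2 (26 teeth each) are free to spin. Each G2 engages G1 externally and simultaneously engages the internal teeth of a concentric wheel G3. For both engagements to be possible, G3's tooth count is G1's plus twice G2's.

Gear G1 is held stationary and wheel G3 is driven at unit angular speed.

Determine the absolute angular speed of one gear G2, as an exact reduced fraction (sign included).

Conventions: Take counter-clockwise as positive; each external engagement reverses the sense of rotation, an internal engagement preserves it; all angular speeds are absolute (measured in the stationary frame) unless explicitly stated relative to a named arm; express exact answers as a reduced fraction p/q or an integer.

recognized (axles ride arm R): planetary set, 40/26/92 teeth
ring teeth: 40 + 2·26 = 92
40(ω_sun−ω_arm) = −92(ω_ring−ω_arm),  ω_sun = 0, ω_ring = 1
40(0−ω_arm) = −92(1−ω_arm)  ⇒  132·ω_arm = 92  ⇒  ω_arm = 23/33
sun–planet mesh: 40·(0−23/33) = −26·(ω_p−ω_arm)  ⇒  ω_p−ω_arm = 460/429
ω_p = 23/33 + 460/429 = 23/13
exact speed ratio = 23/13

23/13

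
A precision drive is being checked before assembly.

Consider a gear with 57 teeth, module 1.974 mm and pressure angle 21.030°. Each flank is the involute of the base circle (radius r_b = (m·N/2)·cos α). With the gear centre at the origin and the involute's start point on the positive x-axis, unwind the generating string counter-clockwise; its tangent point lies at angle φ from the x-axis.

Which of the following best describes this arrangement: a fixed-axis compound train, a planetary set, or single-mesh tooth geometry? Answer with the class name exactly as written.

topology: single-mesh involute geometry — m = 1.974, N = 57
classification: single-mesh tooth geometry

single-mesh tooth geometry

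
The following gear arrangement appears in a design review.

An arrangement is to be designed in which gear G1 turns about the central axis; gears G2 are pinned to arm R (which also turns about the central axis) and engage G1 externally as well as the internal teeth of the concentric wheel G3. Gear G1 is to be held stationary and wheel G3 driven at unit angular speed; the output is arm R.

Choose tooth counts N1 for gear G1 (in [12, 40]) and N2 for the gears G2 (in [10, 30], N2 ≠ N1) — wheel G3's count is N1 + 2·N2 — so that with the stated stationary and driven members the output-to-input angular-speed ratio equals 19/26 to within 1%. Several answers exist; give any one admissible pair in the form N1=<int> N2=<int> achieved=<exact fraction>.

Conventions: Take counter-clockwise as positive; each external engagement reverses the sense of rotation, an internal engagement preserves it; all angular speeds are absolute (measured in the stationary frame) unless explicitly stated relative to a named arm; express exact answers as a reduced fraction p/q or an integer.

topology: planetary set — design target 19/26, arm = carrier (Willis)
Willis with ω_sun = 0: ω_arm/ω_ring = N3/(N1+N3); set equal to 19/26  ⇒  N3/N1 = (19/26)/(1 − 19/26) = 19/7
N3 = N1 + 2·N2  ⇒  N2/N1 = (N3/N1 − 1)/2 = (19/7 − 1)/2 = 6/7
smallest multiple with N1 ≥ 12 and N2 ≥ 10: k = 2  ⇒  N1 = 2·7 = 14, N2 = 2·6 = 12 (N1 ≤ 40, N2 ≤ 30, N2 ≠ N1 ✓), N3 = 14 + 2·12 = 38
check: N3/(N1+N3) with N1 = 14, N3 = 38 gives 19/26; |achieved − target| = 0 ≤ 19/2600 ✓

N1=14 N2=12 achieved=19/26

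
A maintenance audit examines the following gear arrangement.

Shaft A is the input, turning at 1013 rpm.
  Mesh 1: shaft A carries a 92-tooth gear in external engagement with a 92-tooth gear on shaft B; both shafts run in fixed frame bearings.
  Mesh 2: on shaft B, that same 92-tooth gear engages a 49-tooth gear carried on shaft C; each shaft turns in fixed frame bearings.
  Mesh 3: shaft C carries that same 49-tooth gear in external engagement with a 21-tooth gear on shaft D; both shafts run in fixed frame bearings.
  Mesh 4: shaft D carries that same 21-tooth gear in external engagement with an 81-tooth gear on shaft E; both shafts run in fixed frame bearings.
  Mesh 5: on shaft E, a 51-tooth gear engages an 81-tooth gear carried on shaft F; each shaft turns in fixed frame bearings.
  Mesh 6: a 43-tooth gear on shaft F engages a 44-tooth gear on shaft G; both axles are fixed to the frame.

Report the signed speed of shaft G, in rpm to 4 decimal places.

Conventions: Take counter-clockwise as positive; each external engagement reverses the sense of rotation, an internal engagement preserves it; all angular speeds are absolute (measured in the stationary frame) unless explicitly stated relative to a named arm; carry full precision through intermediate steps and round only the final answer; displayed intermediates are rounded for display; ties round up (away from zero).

+707.9673 rpm

topology: fixed-axis compound train — 6 meshes, A→G
mesh 1 [92T→92T]: ω = 1013.0000×92/92 = 1013.0000 rpm, sense flips to −
mesh 2 [92T→49T]: ω = 1013.0000×92/49 = 1901.9592 rpm, sense flips to +
mesh 3 [49T→21T]: ω = 1901.9592×49/21 = 4437.9048 rpm, sense flips to −
mesh 4 [21T→81T]: ω = 4437.9048×21/81 = 1150.5679 rpm, sense flips to +
mesh 5 [51T→81T]: ω = 1150.5679×51/81 = 724.4316 rpm, sense flips to −
mesh 6 [43T→44T]: ω = 724.4316×43/44 = 707.9673 rpm, sense flips to +
signed output speed = +707.9673 rpm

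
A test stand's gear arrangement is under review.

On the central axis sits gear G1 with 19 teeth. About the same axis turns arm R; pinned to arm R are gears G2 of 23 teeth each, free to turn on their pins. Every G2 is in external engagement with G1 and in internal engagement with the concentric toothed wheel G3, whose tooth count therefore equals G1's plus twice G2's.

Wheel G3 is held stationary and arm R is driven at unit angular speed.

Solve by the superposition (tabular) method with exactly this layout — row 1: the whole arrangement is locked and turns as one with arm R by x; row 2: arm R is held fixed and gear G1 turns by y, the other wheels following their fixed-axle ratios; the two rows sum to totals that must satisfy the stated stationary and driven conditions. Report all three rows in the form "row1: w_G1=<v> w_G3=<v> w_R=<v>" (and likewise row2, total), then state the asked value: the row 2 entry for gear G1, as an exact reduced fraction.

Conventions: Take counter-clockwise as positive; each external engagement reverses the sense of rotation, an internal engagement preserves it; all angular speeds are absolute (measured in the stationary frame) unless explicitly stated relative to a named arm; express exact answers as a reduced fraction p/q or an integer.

planetary set (19T centre, 23T on arm, 65T internal) — Willis relation
superposition row 1 [locked train]: every member turns x
superposition row 2 [arm held]: sun y, ring −(19/65)·y, arm 0
boundary: total ω_ring = x − (19/65)·y = 0 and total ω_arm = x = 1  ⇒  y = 65/19, x = 1
row 2 ring = −(19/65)·65/19 = -1
totals (row 1 + row 2): sun 1 + 65/19 = 84/19, ring 1 + (-1) = 0, arm 1 + 0 = 1
asked cell (row2, sun) = 65/19

row1: w_G1=1 w_G3=1 w_R=1
row2: w_G1=65/19 w_G3=-1 w_R=0
total: w_G1=84/19 w_G3=0 w_R=1
asked value: 65/19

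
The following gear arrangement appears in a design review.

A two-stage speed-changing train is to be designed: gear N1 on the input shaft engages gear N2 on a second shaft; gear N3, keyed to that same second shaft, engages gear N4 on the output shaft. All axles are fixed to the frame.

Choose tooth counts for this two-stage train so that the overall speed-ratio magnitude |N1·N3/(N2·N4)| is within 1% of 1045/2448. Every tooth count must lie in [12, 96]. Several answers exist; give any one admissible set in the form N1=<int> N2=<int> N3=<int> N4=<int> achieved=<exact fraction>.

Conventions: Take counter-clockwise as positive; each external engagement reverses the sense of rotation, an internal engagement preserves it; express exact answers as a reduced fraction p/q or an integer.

2-stage fixed-axis compound train for ratio 1045/2448
target = 1045/2448 in lowest terms: an exact hit needs N1·N3 = k·1045 and N2·N4 = k·2448 for one integer k, every count in [12, 96]; additionally prefer no 1:1 stage (N1 ≠ N2, N3 ≠ N4)
k = 1: N1·N3 = 1045 = 19·55, N2·N4 = 2448 = 34·72
achieved = 19·55/(34·72) = 1045/2448; |achieved − target| = 0 ≤ 209/48960 ✓

N1=19 N2=34 N3=55 N4=72 achieved=1045/2448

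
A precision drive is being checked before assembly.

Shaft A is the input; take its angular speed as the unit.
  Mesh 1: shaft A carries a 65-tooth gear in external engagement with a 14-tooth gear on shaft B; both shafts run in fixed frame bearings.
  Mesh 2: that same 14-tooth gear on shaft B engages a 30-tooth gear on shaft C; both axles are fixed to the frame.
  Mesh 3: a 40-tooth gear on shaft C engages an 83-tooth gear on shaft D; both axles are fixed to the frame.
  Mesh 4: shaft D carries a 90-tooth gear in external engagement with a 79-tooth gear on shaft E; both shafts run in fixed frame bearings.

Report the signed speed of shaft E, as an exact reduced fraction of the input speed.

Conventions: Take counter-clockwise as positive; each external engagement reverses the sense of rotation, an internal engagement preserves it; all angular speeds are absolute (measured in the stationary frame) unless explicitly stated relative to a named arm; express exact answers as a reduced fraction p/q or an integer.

7800/6557

4-mesh fixed-axis compound train (all bearings frame-fixed)
mesh 1 [65T→14T]: |ω|/ω_in = 1×65/14 = 65/14, sense flips to −
mesh 2 [14T→30T]: |ω|/ω_in = (65/14)×14/30 = 13/6, sense flips to +
mesh 3 [40T→83T]: |ω|/ω_in = (13/6)×40/83 = 260/249, sense flips to −
mesh 4 [90T→79T]: |ω|/ω_in = (260/249)×90/79 = 7800/6557, sense flips to +
signed output speed (× input speed) = 7800/6557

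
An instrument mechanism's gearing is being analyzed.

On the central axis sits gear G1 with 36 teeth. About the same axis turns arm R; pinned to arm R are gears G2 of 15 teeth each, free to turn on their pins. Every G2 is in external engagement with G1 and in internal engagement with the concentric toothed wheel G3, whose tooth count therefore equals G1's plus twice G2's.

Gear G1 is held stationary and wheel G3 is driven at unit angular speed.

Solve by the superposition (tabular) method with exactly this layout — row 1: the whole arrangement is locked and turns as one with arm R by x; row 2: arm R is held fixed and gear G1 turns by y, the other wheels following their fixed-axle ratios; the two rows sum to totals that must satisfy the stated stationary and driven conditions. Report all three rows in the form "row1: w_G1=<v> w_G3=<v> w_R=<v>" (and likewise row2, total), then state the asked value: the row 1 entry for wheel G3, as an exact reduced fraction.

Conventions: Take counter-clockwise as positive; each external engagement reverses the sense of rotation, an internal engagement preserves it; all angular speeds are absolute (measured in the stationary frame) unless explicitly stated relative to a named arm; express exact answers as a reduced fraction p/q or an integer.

planetary set (36T centre, 15T on arm, 66T internal) — Willis relation
row 1 (train locked, turned with arm): all members turn x
row 2 (arm held, sun turns y): ω_ring = −(36/66)·y, ω_arm = 0
boundary: total ω_sun = x + y = 0 and total ω_ring = x − (36/66)·y = 1  ⇒  y = -11/17, x = 11/17
row 2 ring = −(36/66)·(-11/17) = 6/17
totals (row 1 + row 2): sun 11/17 + (-11/17) = 0, ring 11/17 + 6/17 = 1, arm 11/17 + 0 = 11/17
asked cell (row1, ring) = 11/17

row1: w_G1=11/17 w_G3=11/17 w_R=11/17
row2: w_G1=-11/17 w_G3=6/17 w_R=0
total: w_G1=0 w_G3=1 w_R=11/17
asked value: 11/17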